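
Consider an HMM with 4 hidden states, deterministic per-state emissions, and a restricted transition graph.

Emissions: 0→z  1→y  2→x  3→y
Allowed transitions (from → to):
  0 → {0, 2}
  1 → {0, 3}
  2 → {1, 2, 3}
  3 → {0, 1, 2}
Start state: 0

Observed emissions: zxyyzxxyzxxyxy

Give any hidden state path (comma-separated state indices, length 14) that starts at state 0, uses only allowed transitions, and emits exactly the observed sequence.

0,2,1,3,0,2,2,1,0,2,2,3,2,1

  pos 0: z in {0}, choose 0; start
  pos 1: x in {2}, choose 2; 0->2 ok
  pos 2: y in {1,3}, choose 1; 2->1 ok
  pos 3: y in {1,3}, choose 3; 1->3 ok
  pos 4: z in {0}, choose 0; 3->0 ok
  pos 5: x in {2}, choose 2; 0->2 ok
  pos 6: x in {2}, choose 2; 2->2 ok
  pos 7: y in {1,3}, choose 1; 2->1 ok
  pos 8: z in {0}, choose 0; 1->0 ok
  pos 9: x in {2}, choose 2; 0->2 ok
  pos 10: x in {2}, choose 2; 2->2 ok
  pos 11: y in {1,3}, choose 3; 2->3 ok
  pos 12: x in {2}, choose 2; 3->2 ok
  pos 13: y in {1,3}, choose 1; 2->1 ok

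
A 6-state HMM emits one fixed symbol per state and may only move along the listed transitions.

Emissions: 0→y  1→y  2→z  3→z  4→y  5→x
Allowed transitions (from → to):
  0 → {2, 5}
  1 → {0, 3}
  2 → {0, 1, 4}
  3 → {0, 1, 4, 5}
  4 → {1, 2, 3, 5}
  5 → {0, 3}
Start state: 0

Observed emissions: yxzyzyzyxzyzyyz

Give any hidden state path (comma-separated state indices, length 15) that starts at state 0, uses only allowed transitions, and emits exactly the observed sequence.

0,5,3,4,2,4,2,4,5,3,0,2,4,1,3

  0: obs=y cand={0,1,4} pick 0 [start]
  1: obs=x cand={5} pick 5 [0->5 ok]
  2: obs=z cand={2,3} pick 3 [5->3 ok]
  3: obs=y cand={0,1,4} pick 4 [3->4 ok]
  4: obs=z cand={2,3} pick 2 [4->2 ok]
  5: obs=y cand={0,1,4} pick 4 [2->4 ok]
  6: obs=z cand={2,3} pick 2 [4->2 ok]
  7: obs=y cand={0,1,4} pick 4 [2->4 ok]
  8: obs=x cand={5} pick 5 [4->5 ok]
  9: obs=z cand={2,3} pick 3 [5->3 ok]
  10: obs=y cand={0,1,4} pick 0 [3->0 ok]
  11: obs=z cand={2,3} pick 2 [0->2 ok]
  12: obs=y cand={0,1,4} pick 4 [2->4 ok]
  13: obs=y cand={0,1,4} pick 1 [4->1 ok]
  14: obs=z cand={2,3} pick 3 [1->3 ok]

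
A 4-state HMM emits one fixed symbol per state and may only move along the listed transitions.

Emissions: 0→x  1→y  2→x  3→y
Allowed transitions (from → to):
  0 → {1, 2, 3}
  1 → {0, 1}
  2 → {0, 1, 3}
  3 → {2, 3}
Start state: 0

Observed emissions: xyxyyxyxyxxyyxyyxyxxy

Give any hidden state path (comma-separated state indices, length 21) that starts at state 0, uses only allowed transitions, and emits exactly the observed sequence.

0,1,0,3,3,2,3,2,1,0,2,1,1,0,3,3,2,3,2,0,3

  pos 0: x in {0,2}, choose 0; start
  pos 1: y in {1,3}, choose 1; 0->1 ok
  pos 2: x in {0,2}, choose 0; 1->0 ok
  pos 3: y in {1,3}, choose 3; 0->3 ok
  pos 4: y in {1,3}, choose 3; 3->3 ok
  pos 5: x in {0,2}, choose 2; 3->2 ok
  pos 6: y in {1,3}, choose 3; 2->3 ok
  pos 7: x in {0,2}, choose 2; 3->2 ok
  pos 8: y in {1,3}, choose 1; 2->1 ok
  pos 9: x in {0,2}, choose 0; 1->0 ok
  pos 10: x in {0,2}, choose 2; 0->2 ok
  pos 11: y in {1,3}, choose 1; 2->1 ok
  pos 12: y in {1,3}, choose 1; 1->1 ok
  pos 13: x in {0,2}, choose 0; 1->0 ok
  pos 14: y in {1,3}, choose 3; 0->3 ok
  pos 15: y in {1,3}, choose 3; 3->3 ok
  pos 16: x in {0,2}, choose 2; 3->2 ok
  pos 17: y in {1,3}, choose 3; 2->3 ok
  pos 18: x in {0,2}, choose 2; 3->2 ok
  pos 19: x in {0,2}, choose 0; 2->0 ok
  pos 20: y in {1,3}, choose 3; 0->3 ok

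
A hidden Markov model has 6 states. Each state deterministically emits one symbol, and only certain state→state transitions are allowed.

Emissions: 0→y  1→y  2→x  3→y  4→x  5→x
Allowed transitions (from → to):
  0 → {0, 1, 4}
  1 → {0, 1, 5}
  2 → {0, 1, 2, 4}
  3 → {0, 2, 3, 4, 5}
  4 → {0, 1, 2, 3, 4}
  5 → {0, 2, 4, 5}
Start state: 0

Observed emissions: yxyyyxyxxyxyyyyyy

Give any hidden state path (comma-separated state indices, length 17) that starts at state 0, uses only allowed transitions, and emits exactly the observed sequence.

0,4,3,3,0,4,3,2,2,0,4,0,0,1,0,1,0

  0: obs=y cand={0,1,3} pick 0 [start]
  1: obs=x cand={2,4,5} pick 4 [0->4 ok]
  2: obs=y cand={0,1,3} pick 3 [4->3 ok]
  3: obs=y cand={0,1,3} pick 3 [3->3 ok]
  4: obs=y cand={0,1,3} pick 0 [3->0 ok]
  5: obs=x cand={2,4,5} pick 4 [0->4 ok]
  6: obs=y cand={0,1,3} pick 3 [4->3 ok]
  7: obs=x cand={2,4,5} pick 2 [3->2 ok]
  8: obs=x cand={2,4,5} pick 2 [2->2 ok]
  9: obs=y cand={0,1,3} pick 0 [2->0 ok]
  10: obs=x cand={2,4,5} pick 4 [0->4 ok]
  11: obs=y cand={0,1,3} pick 0 [4->0 ok]
  12: obs=y cand={0,1,3} pick 0 [0->0 ok]
  13: obs=y cand={0,1,3} pick 1 [0->1 ok]
  14: obs=y cand={0,1,3} pick 0 [1->0 ok]
  15: obs=y cand={0,1,3} pick 1 [0->1 ok]
  16: obs=y cand={0,1,3} pick 0 [1->0 ok]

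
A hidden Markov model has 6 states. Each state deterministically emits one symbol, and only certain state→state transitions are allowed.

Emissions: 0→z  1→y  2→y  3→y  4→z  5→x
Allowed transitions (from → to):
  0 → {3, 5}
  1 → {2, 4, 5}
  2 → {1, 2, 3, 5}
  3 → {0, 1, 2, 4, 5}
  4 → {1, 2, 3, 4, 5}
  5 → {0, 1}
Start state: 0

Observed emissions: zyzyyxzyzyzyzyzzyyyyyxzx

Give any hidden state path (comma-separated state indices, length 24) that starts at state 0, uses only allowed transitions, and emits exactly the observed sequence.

0,3,0,3,2,5,0,3,0,3,4,3,0,3,4,4,1,2,3,2,3,5,0,5

  t0 'z' -> {0,4}, take 0 (start)
  t1 'y' -> {1,2,3}, take 3 (0->3 ok)
  t2 'z' -> {0,4}, take 0 (3->0 ok)
  t3 'y' -> {1,2,3}, take 3 (0->3 ok)
  t4 'y' -> {1,2,3}, take 2 (3->2 ok)
  t5 'x' -> {5}, take 5 (2->5 ok)
  t6 'z' -> {0,4}, take 0 (5->0 ok)
  t7 'y' -> {1,2,3}, take 3 (0->3 ok)
  t8 'z' -> {0,4}, take 0 (3->0 ok)
  t9 'y' -> {1,2,3}, take 3 (0->3 ok)
  t10 'z' -> {0,4}, take 4 (3->4 ok)
  t11 'y' -> {1,2,3}, take 3 (4->3 ok)
  t12 'z' -> {0,4}, take 0 (3->0 ok)
  t13 'y' -> {1,2,3}, take 3 (0->3 ok)
  t14 'z' -> {0,4}, take 4 (3->4 ok)
  t15 'z' -> {0,4}, take 4 (4->4 ok)
  t16 'y' -> {1,2,3}, take 1 (4->1 ok)
  t17 'y' -> {1,2,3}, take 2 (1->2 ok)
  t18 'y' -> {1,2,3}, take 3 (2->3 ok)
  t19 'y' -> {1,2,3}, take 2 (3->2 ok)
  t20 'y' -> {1,2,3}, take 3 (2->3 ok)
  t21 'x' -> {5}, take 5 (3->5 ok)
  t22 'z' -> {0,4}, take 0 (5->0 ok)
  t23 'x' -> {5}, take 5 (0->5 ok)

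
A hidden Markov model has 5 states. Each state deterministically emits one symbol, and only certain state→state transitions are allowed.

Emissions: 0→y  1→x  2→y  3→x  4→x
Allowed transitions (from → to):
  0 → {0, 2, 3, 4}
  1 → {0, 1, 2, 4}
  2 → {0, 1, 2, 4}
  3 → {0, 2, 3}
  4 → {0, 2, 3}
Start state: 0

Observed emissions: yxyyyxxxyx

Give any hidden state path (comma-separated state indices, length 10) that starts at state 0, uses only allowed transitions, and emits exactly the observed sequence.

  t0 'y' -> {0,2}, take 0 (start)
  t1 'x' -> {1,3,4}, take 3 (0->3 ok)
  t2 'y' -> {0,2}, take 2 (3->2 ok)
  t3 'y' -> {0,2}, take 0 (2->0 ok)
  t4 'y' -> {0,2}, take 0 (0->0 ok)
  t5 'x' -> {1,3,4}, take 3 (0->3 ok)
  t6 'x' -> {1,3,4}, take 3 (3->3 ok)
  t7 'x' -> {1,3,4}, take 3 (3->3 ok)
  t8 'y' -> {0,2}, take 2 (3->2 ok)
  t9 'x' -> {1,3,4}, take 1 (2->1 ok)

0,3,2,0,0,3,3,3,2,1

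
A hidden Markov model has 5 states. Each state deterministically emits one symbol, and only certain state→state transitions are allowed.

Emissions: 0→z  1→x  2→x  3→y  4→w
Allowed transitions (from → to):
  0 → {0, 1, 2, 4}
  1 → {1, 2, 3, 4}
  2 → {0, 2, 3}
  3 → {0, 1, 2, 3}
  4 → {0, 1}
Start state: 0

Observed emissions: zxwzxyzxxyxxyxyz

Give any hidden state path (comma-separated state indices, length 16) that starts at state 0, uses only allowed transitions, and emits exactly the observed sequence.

  pos 0: z in {0}, choose 0; start
  pos 1: x in {1,2}, choose 1; 0->1 ok
  pos 2: w in {4}, choose 4; 1->4 ok
  pos 3: z in {0}, choose 0; 4->0 ok
  pos 4: x in {1,2}, choose 1; 0->1 ok
  pos 5: y in {3}, choose 3; 1->3 ok
  pos 6: z in {0}, choose 0; 3->0 ok
  pos 7: x in {1,2}, choose 1; 0->1 ok
  pos 8: x in {1,2}, choose 2; 1->2 ok
  pos 9: y in {3}, choose 3; 2->3 ok
  pos 10: x in {1,2}, choose 1; 3->1 ok
  pos 11: x in {1,2}, choose 2; 1->2 ok
  pos 12: y in {3}, choose 3; 2->3 ok
  pos 13: x in {1,2}, choose 1; 3->1 ok
  pos 14: y in {3}, choose 3; 1->3 ok
  pos 15: z in {0}, choose 0; 3->0 ok

0,1,4,0,1,3,0,1,2,3,1,2,3,1,3,0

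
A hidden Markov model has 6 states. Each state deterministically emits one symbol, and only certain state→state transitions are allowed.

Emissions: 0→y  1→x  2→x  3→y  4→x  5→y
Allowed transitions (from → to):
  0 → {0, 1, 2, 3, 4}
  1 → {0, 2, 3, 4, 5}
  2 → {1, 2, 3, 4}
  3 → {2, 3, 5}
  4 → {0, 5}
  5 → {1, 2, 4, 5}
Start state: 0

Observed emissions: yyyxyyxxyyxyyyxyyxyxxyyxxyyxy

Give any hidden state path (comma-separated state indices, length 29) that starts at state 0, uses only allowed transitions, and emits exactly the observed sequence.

  0: obs=y cand={0,3,5} pick 0 [start]
  1: obs=y cand={0,3,5} pick 3 [0->3 ok]
  2: obs=y cand={0,3,5} pick 5 [3->5 ok]
  3: obs=x cand={1,2,4} pick 4 [5->4 ok]
  4: obs=y cand={0,3,5} pick 0 [4->0 ok]
  5: obs=y cand={0,3,5} pick 3 [0->3 ok]
  6: obs=x cand={1,2,4} pick 2 [3->2 ok]
  7: obs=x cand={1,2,4} pick 1 [2->1 ok]
  8: obs=y cand={0,3,5} pick 5 [1->5 ok]
  9: obs=y cand={0,3,5} pick 5 [5->5 ok]
  10: obs=x cand={1,2,4} pick 2 [5->2 ok]
  11: obs=y cand={0,3,5} pick 3 [2->3 ok]
  12: obs=y cand={0,3,5} pick 3 [3->3 ok]
  13: obs=y cand={0,3,5} pick 5 [3->5 ok]
  14: obs=x cand={1,2,4} pick 1 [5->1 ok]
  15: obs=y cand={0,3,5} pick 3 [1->3 ok]
  16: obs=y cand={0,3,5} pick 5 [3->5 ok]
  17: obs=x cand={1,2,4} pick 4 [5->4 ok]
  18: obs=y cand={0,3,5} pick 5 [4->5 ok]
  19: obs=x cand={1,2,4} pick 1 [5->1 ok]
  20: obs=x cand={1,2,4} pick 2 [1->2 ok]
  21: obs=y cand={0,3,5} pick 3 [2->3 ok]
  22: obs=y cand={0,3,5} pick 5 [3->5 ok]
  23: obs=x cand={1,2,4} pick 2 [5->2 ok]
  24: obs=x cand={1,2,4} pick 4 [2->4 ok]
  25: obs=y cand={0,3,5} pick 5 [4->5 ok]
  26: obs=y cand={0,3,5} pick 5 [5->5 ok]
  27: obs=x cand={1,2,4} pick 4 [5->4 ok]
  28: obs=y cand={0,3,5} pick 5 [4->5 ok]

0,3,5,4,0,3,2,1,5,5,2,3,3,5,1,3,5,4,5,1,2,3,5,2,4,5,5,4,5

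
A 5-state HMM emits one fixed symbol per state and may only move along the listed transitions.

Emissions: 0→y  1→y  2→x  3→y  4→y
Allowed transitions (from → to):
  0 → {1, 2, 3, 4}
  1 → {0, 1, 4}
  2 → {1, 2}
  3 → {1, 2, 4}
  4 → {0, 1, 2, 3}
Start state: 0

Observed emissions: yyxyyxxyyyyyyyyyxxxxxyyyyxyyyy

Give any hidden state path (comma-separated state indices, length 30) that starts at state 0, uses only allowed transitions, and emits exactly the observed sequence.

  0: obs=y cand={0,1,3,4} pick 0 [start]
  1: obs=y cand={0,1,3,4} pick 4 [0->4 ok]
  2: obs=x cand={2} pick 2 [4->2 ok]
  3: obs=y cand={0,1,3,4} pick 1 [2->1 ok]
  4: obs=y cand={0,1,3,4} pick 4 [1->4 ok]
  5: obs=x cand={2} pick 2 [4->2 ok]
  6: obs=x cand={2} pick 2 [2->2 ok]
  7: obs=y cand={0,1,3,4} pick 1 [2->1 ok]
  8: obs=y cand={0,1,3,4} pick 1 [1->1 ok]
  9: obs=y cand={0,1,3,4} pick 0 [1->0 ok]
  10: obs=y cand={0,1,3,4} pick 1 [0->1 ok]
  11: obs=y cand={0,1,3,4} pick 0 [1->0 ok]
  12: obs=y cand={0,1,3,4} pick 4 [0->4 ok]
  13: obs=y cand={0,1,3,4} pick 0 [4->0 ok]
  14: obs=y cand={0,1,3,4} pick 3 [0->3 ok]
  15: obs=y cand={0,1,3,4} pick 4 [3->4 ok]
  16: obs=x cand={2} pick 2 [4->2 ok]
  17: obs=x cand={2} pick 2 [2->2 ok]
  18: obs=x cand={2} pick 2 [2->2 ok]
  19: obs=x cand={2} pick 2 [2->2 ok]
  20: obs=x cand={2} pick 2 [2->2 ok]
  21: obs=y cand={0,1,3,4} pick 1 [2->1 ok]
  22: obs=y cand={0,1,3,4} pick 0 [1->0 ok]
  23: obs=y cand={0,1,3,4} pick 4 [0->4 ok]
  24: obs=y cand={0,1,3,4} pick 0 [4->0 ok]
  25: obs=x cand={2} pick 2 [0->2 ok]
  26: obs=y cand={0,1,3,4} pick 1 [2->1 ok]
  27: obs=y cand={0,1,3,4} pick 0 [1->0 ok]
  28: obs=y cand={0,1,3,4} pick 1 [0->1 ok]
  29: obs=y cand={0,1,3,4} pick 1 [1->1 ok]

0,4,2,1,4,2,2,1,1,0,1,0,4,0,3,4,2,2,2,2,2,1,0,4,0,2,1,0,1,1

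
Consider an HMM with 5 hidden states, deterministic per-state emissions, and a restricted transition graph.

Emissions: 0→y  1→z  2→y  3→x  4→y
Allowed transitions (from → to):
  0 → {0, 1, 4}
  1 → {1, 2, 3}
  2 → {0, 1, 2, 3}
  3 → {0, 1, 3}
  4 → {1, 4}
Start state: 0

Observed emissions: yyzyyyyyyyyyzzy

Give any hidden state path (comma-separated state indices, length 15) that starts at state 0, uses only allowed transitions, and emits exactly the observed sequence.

0,4,1,2,0,0,0,0,0,0,4,4,1,1,2

  0: obs=y cand={0,2,4} pick 0 [start]
  1: obs=y cand={0,2,4} pick 4 [0->4 ok]
  2: obs=z cand={1} pick 1 [4->1 ok]
  3: obs=y cand={0,2,4} pick 2 [1->2 ok]
  4: obs=y cand={0,2,4} pick 0 [2->0 ok]
  5: obs=y cand={0,2,4} pick 0 [0->0 ok]
  6: obs=y cand={0,2,4} pick 0 [0->0 ok]
  7: obs=y cand={0,2,4} pick 0 [0->0 ok]
  8: obs=y cand={0,2,4} pick 0 [0->0 ok]
  9: obs=y cand={0,2,4} pick 0 [0->0 ok]
  10: obs=y cand={0,2,4} pick 4 [0->4 ok]
  11: obs=y cand={0,2,4} pick 4 [4->4 ok]
  12: obs=z cand={1} pick 1 [4->1 ok]
  13: obs=z cand={1} pick 1 [1->1 ok]
  14: obs=y cand={0,2,4} pick 2 [1->2 ok]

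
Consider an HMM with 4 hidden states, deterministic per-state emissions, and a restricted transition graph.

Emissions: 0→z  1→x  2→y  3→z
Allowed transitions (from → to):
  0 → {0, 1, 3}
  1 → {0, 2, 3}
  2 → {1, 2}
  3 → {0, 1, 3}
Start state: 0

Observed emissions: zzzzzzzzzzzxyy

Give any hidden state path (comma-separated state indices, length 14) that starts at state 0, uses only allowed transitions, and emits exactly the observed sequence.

  t0 'z' -> {0,3}, take 0 (start)
  t1 'z' -> {0,3}, take 3 (0->3 ok)
  t2 'z' -> {0,3}, take 3 (3->3 ok)
  t3 'z' -> {0,3}, take 3 (3->3 ok)
  t4 'z' -> {0,3}, take 0 (3->0 ok)
  t5 'z' -> {0,3}, take 0 (0->0 ok)
  t6 'z' -> {0,3}, take 0 (0->0 ok)
  t7 'z' -> {0,3}, take 0 (0->0 ok)
  t8 'z' -> {0,3}, take 0 (0->0 ok)
  t9 'z' -> {0,3}, take 3 (0->3 ok)
  t10 'z' -> {0,3}, take 3 (3->3 ok)
  t11 'x' -> {1}, take 1 (3->1 ok)
  t12 'y' -> {2}, take 2 (1->2 ok)
  t13 'y' -> {2}, take 2 (2->2 ok)

0,3,3,3,0,0,0,0,0,3,3,1,2,2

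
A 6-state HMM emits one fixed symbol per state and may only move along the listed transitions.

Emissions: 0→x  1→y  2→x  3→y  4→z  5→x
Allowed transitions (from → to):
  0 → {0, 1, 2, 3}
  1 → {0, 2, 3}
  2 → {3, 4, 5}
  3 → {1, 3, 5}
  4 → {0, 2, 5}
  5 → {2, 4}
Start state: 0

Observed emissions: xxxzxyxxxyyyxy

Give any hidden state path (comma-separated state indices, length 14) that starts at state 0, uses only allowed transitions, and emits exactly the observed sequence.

  [0] x  {0,2,5}  => 0  start
  [1] x  {0,2,5}  => 2  0->2 ok
  [2] x  {0,2,5}  => 5  2->5 ok
  [3] z  {4}  => 4  5->4 ok
  [4] x  {0,2,5}  => 0  4->0 ok
  [5] y  {1,3}  => 1  0->1 ok
  [6] x  {0,2,5}  => 0  1->0 ok
  [7] x  {0,2,5}  => 0  0->0 ok
  [8] x  {0,2,5}  => 2  0->2 ok
  [9] y  {1,3}  => 3  2->3 ok
  [10] y  {1,3}  => 3  3->3 ok
  [11] y  {1,3}  => 1  3->1 ok
  [12] x  {0,2,5}  => 2  1->2 ok
  [13] y  {1,3}  => 3  2->3 ok

0,2,5,4,0,1,0,0,2,3,3,1,2,3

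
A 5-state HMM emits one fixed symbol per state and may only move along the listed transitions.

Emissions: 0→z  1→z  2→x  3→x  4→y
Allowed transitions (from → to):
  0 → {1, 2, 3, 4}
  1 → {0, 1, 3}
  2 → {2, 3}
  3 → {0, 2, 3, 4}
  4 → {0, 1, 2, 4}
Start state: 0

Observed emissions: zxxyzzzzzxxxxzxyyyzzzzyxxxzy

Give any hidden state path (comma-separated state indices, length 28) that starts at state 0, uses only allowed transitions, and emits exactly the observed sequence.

  [0] z  {0,1}  => 0  start
  [1] x  {2,3}  => 2  0->2 ok
  [2] x  {2,3}  => 3  2->3 ok
  [3] y  {4}  => 4  3->4 ok
  [4] z  {0,1}  => 1  4->1 ok
  [5] z  {0,1}  => 0  1->0 ok
  [6] z  {0,1}  => 1  0->1 ok
  [7] z  {0,1}  => 1  1->1 ok
  [8] z  {0,1}  => 1  1->1 ok
  [9] x  {2,3}  => 3  1->3 ok
  [10] x  {2,3}  => 2  3->2 ok
  [11] x  {2,3}  => 2  2->2 ok
  [12] x  {2,3}  => 3  2->3 ok
  [13] z  {0,1}  => 0  3->0 ok
  [14] x  {2,3}  => 3  0->3 ok
  [15] y  {4}  => 4  3->4 ok
  [16] y  {4}  => 4  4->4 ok
  [17] y  {4}  => 4  4->4 ok
  [18] z  {0,1}  => 0  4->0 ok
  [19] z  {0,1}  => 1  0->1 ok
  [20] z  {0,1}  => 1  1->1 ok
  [21] z  {0,1}  => 0  1->0 ok
  [22] y  {4}  => 4  0->4 ok
  [23] x  {2,3}  => 2  4->2 ok
  [24] x  {2,3}  => 2  2->2 ok
  [25] x  {2,3}  => 3  2->3 ok
  [26] z  {0,1}  => 0  3->0 ok
  [27] y  {4}  => 4  0->4 ok

0,2,3,4,1,0,1,1,1,3,2,2,3,0,3,4,4,4,0,1,1,0,4,2,2,3,0,4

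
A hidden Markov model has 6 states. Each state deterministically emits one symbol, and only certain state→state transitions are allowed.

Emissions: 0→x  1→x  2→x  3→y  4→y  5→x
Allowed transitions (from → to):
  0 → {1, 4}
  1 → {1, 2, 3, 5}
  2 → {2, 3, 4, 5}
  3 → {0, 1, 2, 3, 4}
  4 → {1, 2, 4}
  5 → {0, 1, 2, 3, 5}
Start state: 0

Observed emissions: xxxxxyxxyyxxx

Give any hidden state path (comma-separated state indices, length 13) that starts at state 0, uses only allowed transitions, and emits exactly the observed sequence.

  [0] x  {0,1,2,5}  => 0  start
  [1] x  {0,1,2,5}  => 1  0->1 ok
  [2] x  {0,1,2,5}  => 2  1->2 ok
  [3] x  {0,1,2,5}  => 5  2->5 ok
  [4] x  {0,1,2,5}  => 1  5->1 ok
  [5] y  {3,4}  => 3  1->3 ok
  [6] x  {0,1,2,5}  => 1  3->1 ok
  [7] x  {0,1,2,5}  => 2  1->2 ok
  [8] y  {3,4}  => 4  2->4 ok
  [9] y  {3,4}  => 4  4->4 ok
  [10] x  {0,1,2,5}  => 1  4->1 ok
  [11] x  {0,1,2,5}  => 5  1->5 ok
  [12] x  {0,1,2,5}  => 1  5->1 ok

0,1,2,5,1,3,1,2,4,4,1,5,1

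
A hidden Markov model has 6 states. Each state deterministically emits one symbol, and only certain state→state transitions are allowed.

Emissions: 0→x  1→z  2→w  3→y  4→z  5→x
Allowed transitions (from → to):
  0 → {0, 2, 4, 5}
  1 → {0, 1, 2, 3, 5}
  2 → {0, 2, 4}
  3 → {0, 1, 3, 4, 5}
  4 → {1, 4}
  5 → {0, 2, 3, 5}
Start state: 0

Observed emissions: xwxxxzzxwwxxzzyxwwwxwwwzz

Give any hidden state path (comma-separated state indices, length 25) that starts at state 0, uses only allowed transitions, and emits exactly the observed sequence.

0,2,0,0,0,4,1,0,2,2,0,0,4,1,3,0,2,2,2,0,2,2,2,4,4

  pos 0: x in {0,5}, choose 0; start
  pos 1: w in {2}, choose 2; 0->2 ok
  pos 2: x in {0,5}, choose 0; 2->0 ok
  pos 3: x in {0,5}, choose 0; 0->0 ok
  pos 4: x in {0,5}, choose 0; 0->0 ok
  pos 5: z in {1,4}, choose 4; 0->4 ok
  pos 6: z in {1,4}, choose 1; 4->1 ok
  pos 7: x in {0,5}, choose 0; 1->0 ok
  pos 8: w in {2}, choose 2; 0->2 ok
  pos 9: w in {2}, choose 2; 2->2 ok
  pos 10: x in {0,5}, choose 0; 2->0 ok
  pos 11: x in {0,5}, choose 0; 0->0 ok
  pos 12: z in {1,4}, choose 4; 0->4 ok
  pos 13: z in {1,4}, choose 1; 4->1 ok
  pos 14: y in {3}, choose 3; 1->3 ok
  pos 15: x in {0,5}, choose 0; 3->0 ok
  pos 16: w in {2}, choose 2; 0->2 ok
  pos 17: w in {2}, choose 2; 2->2 ok
  pos 18: w in {2}, choose 2; 2->2 ok
  pos 19: x in {0,5}, choose 0; 2->0 ok
  pos 20: w in {2}, choose 2; 0->2 ok
  pos 21: w in {2}, choose 2; 2->2 ok
  pos 22: w in {2}, choose 2; 2->2 ok
  pos 23: z in {1,4}, choose 4; 2->4 ok
  pos 24: z in {1,4}, choose 4; 4->4 ok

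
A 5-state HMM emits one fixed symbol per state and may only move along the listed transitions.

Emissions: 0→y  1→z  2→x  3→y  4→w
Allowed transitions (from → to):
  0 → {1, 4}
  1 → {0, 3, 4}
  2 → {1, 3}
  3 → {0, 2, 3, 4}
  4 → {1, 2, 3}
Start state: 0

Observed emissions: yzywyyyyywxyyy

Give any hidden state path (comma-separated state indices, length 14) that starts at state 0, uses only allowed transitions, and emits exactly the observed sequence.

0,1,0,4,3,3,3,3,0,4,2,3,3,0

  pos 0: y in {0,3}, choose 0; start
  pos 1: z in {1}, choose 1; 0->1 ok
  pos 2: y in {0,3}, choose 0; 1->0 ok
  pos 3: w in {4}, choose 4; 0->4 ok
  pos 4: y in {0,3}, choose 3; 4->3 ok
  pos 5: y in {0,3}, choose 3; 3->3 ok
  pos 6: y in {0,3}, choose 3; 3->3 ok
  pos 7: y in {0,3}, choose 3; 3->3 ok
  pos 8: y in {0,3}, choose 0; 3->0 ok
  pos 9: w in {4}, choose 4; 0->4 ok
  pos 10: x in {2}, choose 2; 4->2 ok
  pos 11: y in {0,3}, choose 3; 2->3 ok
  pos 12: y in {0,3}, choose 3; 3->3 ok
  pos 13: y in {0,3}, choose 0; 3->0 ok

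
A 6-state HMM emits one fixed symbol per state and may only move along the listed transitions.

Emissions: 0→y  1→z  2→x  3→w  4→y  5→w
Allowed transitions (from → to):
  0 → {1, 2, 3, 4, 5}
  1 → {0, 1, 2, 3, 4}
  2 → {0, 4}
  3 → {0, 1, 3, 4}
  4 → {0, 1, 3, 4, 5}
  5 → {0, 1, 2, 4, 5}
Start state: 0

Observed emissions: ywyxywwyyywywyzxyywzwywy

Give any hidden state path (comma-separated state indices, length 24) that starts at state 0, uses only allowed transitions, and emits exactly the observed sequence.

  pos 0: y in {0,4}, choose 0; start
  pos 1: w in {3,5}, choose 5; 0->5 ok
  pos 2: y in {0,4}, choose 0; 5->0 ok
  pos 3: x in {2}, choose 2; 0->2 ok
  pos 4: y in {0,4}, choose 0; 2->0 ok
  pos 5: w in {3,5}, choose 3; 0->3 ok
  pos 6: w in {3,5}, choose 3; 3->3 ok
  pos 7: y in {0,4}, choose 4; 3->4 ok
  pos 8: y in {0,4}, choose 4; 4->4 ok
  pos 9: y in {0,4}, choose 4; 4->4 ok
  pos 10: w in {3,5}, choose 3; 4->3 ok
  pos 11: y in {0,4}, choose 0; 3->0 ok
  pos 12: w in {3,5}, choose 5; 0->5 ok
  pos 13: y in {0,4}, choose 0; 5->0 ok
  pos 14: z in {1}, choose 1; 0->1 ok
  pos 15: x in {2}, choose 2; 1->2 ok
  pos 16: y in {0,4}, choose 0; 2->0 ok
  pos 17: y in {0,4}, choose 4; 0->4 ok
  pos 18: w in {3,5}, choose 3; 4->3 ok
  pos 19: z in {1}, choose 1; 3->1 ok
  pos 20: w in {3,5}, choose 3; 1->3 ok
  pos 21: y in {0,4}, choose 0; 3->0 ok
  pos 22: w in {3,5}, choose 3; 0->3 ok
  pos 23: y in {0,4}, choose 0; 3->0 ok

0,5,0,2,0,3,3,4,4,4,3,0,5,0,1,2,0,4,3,1,3,0,3,0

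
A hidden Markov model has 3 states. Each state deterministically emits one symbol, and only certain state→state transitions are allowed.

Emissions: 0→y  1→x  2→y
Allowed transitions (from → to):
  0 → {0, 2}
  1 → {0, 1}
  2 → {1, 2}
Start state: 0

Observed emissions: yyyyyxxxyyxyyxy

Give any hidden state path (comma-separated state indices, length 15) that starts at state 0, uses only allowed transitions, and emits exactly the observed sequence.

  pos 0: y in {0,2}, choose 0; start
  pos 1: y in {0,2}, choose 0; 0->0 ok
  pos 2: y in {0,2}, choose 0; 0->0 ok
  pos 3: y in {0,2}, choose 2; 0->2 ok
  pos 4: y in {0,2}, choose 2; 2->2 ok
  pos 5: x in {1}, choose 1; 2->1 ok
  pos 6: x in {1}, choose 1; 1->1 ok
  pos 7: x in {1}, choose 1; 1->1 ok
  pos 8: y in {0,2}, choose 0; 1->0 ok
  pos 9: y in {0,2}, choose 2; 0->2 ok
  pos 10: x in {1}, choose 1; 2->1 ok
  pos 11: y in {0,2}, choose 0; 1->0 ok
  pos 12: y in {0,2}, choose 2; 0->2 ok
  pos 13: x in {1}, choose 1; 2->1 ok
  pos 14: y in {0,2}, choose 0; 1->0 ok

0,0,0,2,2,1,1,1,0,2,1,0,2,1,0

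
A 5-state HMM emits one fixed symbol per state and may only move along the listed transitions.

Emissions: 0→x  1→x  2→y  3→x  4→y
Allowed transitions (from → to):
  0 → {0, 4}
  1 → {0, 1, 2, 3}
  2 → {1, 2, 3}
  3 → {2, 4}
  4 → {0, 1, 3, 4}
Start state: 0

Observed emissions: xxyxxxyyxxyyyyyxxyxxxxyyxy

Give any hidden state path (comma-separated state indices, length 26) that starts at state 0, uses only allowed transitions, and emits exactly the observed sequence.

  0: obs=x cand={0,1,3} pick 0 [start]
  1: obs=x cand={0,1,3} pick 0 [0->0 ok]
  2: obs=y cand={2,4} pick 4 [0->4 ok]
  3: obs=x cand={0,1,3} pick 1 [4->1 ok]
  4: obs=x cand={0,1,3} pick 1 [1->1 ok]
  5: obs=x cand={0,1,3} pick 0 [1->0 ok]
  6: obs=y cand={2,4} pick 4 [0->4 ok]
  7: obs=y cand={2,4} pick 4 [4->4 ok]
  8: obs=x cand={0,1,3} pick 1 [4->1 ok]
  9: obs=x cand={0,1,3} pick 3 [1->3 ok]
  10: obs=y cand={2,4} pick 2 [3->2 ok]
  11: obs=y cand={2,4} pick 2 [2->2 ok]
  12: obs=y cand={2,4} pick 2 [2->2 ok]
  13: obs=y cand={2,4} pick 2 [2->2 ok]
  14: obs=y cand={2,4} pick 2 [2->2 ok]
  15: obs=x cand={0,1,3} pick 1 [2->1 ok]
  16: obs=x cand={0,1,3} pick 0 [1->0 ok]
  17: obs=y cand={2,4} pick 4 [0->4 ok]
  18: obs=x cand={0,1,3} pick 0 [4->0 ok]
  19: obs=x cand={0,1,3} pick 0 [0->0 ok]
  20: obs=x cand={0,1,3} pick 0 [0->0 ok]
  21: obs=x cand={0,1,3} pick 0 [0->0 ok]
  22: obs=y cand={2,4} pick 4 [0->4 ok]
  23: obs=y cand={2,4} pick 4 [4->4 ok]
  24: obs=x cand={0,1,3} pick 0 [4->0 ok]
  25: obs=y cand={2,4} pick 4 [0->4 ok]

0,0,4,1,1,0,4,4,1,3,2,2,2,2,2,1,0,4,0,0,0,0,4,4,0,4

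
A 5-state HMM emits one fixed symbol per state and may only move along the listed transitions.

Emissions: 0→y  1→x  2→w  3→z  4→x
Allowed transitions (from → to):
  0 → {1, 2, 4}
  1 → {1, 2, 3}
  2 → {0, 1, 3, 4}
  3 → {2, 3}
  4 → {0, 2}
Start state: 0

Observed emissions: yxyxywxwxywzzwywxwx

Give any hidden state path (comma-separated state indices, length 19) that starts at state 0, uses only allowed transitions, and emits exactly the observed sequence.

  0: obs=y cand={0} pick 0 [start]
  1: obs=x cand={1,4} pick 4 [0->4 ok]
  2: obs=y cand={0} pick 0 [4->0 ok]
  3: obs=x cand={1,4} pick 4 [0->4 ok]
  4: obs=y cand={0} pick 0 [4->0 ok]
  5: obs=w cand={2} pick 2 [0->2 ok]
  6: obs=x cand={1,4} pick 1 [2->1 ok]
  7: obs=w cand={2} pick 2 [1->2 ok]
  8: obs=x cand={1,4} pick 4 [2->4 ok]
  9: obs=y cand={0} pick 0 [4->0 ok]
  10: obs=w cand={2} pick 2 [0->2 ok]
  11: obs=z cand={3} pick 3 [2->3 ok]
  12: obs=z cand={3} pick 3 [3->3 ok]
  13: obs=w cand={2} pick 2 [3->2 ok]
  14: obs=y cand={0} pick 0 [2->0 ok]
  15: obs=w cand={2} pick 2 [0->2 ok]
  16: obs=x cand={1,4} pick 4 [2->4 ok]
  17: obs=w cand={2} pick 2 [4->2 ok]
  18: obs=x cand={1,4} pick 4 [2->4 ok]

0,4,0,4,0,2,1,2,4,0,2,3,3,2,0,2,4,2,4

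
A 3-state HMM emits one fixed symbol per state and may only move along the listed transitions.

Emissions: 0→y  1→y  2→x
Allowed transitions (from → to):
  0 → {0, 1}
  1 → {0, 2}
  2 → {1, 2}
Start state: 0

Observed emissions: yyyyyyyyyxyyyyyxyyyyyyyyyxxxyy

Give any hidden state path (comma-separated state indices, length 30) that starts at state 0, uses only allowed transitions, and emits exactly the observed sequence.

  [0] y  {0,1}  => 0  start
  [1] y  {0,1}  => 0  0->0 ok
  [2] y  {0,1}  => 0  0->0 ok
  [3] y  {0,1}  => 1  0->1 ok
  [4] y  {0,1}  => 0  1->0 ok
  [5] y  {0,1}  => 0  0->0 ok
  [6] y  {0,1}  => 1  0->1 ok
  [7] y  {0,1}  => 0  1->0 ok
  [8] y  {0,1}  => 1  0->1 ok
  [9] x  {2}  => 2  1->2 ok
  [10] y  {0,1}  => 1  2->1 ok
  [11] y  {0,1}  => 0  1->0 ok
  [12] y  {0,1}  => 0  0->0 ok
  [13] y  {0,1}  => 0  0->0 ok
  [14] y  {0,1}  => 1  0->1 ok
  [15] x  {2}  => 2  1->2 ok
  [16] y  {0,1}  => 1  2->1 ok
  [17] y  {0,1}  => 0  1->0 ok
  [18] y  {0,1}  => 1  0->1 ok
  [19] y  {0,1}  => 0  1->0 ok
  [20] y  {0,1}  => 0  0->0 ok
  [21] y  {0,1}  => 1  0->1 ok
  [22] y  {0,1}  => 0  1->0 ok
  [23] y  {0,1}  => 0  0->0 ok
  [24] y  {0,1}  => 1  0->1 ok
  [25] x  {2}  => 2  1->2 ok
  [26] x  {2}  => 2  2->2 ok
  [27] x  {2}  => 2  2->2 ok
  [28] y  {0,1}  => 1  2->1 ok
  [29] y  {0,1}  => 0  1->0 ok

0,0,0,1,0,0,1,0,1,2,1,0,0,0,1,2,1,0,1,0,0,1,0,0,1,2,2,2,1,0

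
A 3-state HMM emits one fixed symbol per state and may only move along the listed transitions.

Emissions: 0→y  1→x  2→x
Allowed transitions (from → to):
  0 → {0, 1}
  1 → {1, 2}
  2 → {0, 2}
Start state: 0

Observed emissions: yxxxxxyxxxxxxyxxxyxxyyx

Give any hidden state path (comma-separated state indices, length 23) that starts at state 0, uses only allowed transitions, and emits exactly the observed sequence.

0,1,2,2,2,2,0,1,1,1,2,2,2,0,1,1,2,0,1,2,0,0,1

  0: obs=y cand={0} pick 0 [start]
  1: obs=x cand={1,2} pick 1 [0->1 ok]
  2: obs=x cand={1,2} pick 2 [1->2 ok]
  3: obs=x cand={1,2} pick 2 [2->2 ok]
  4: obs=x cand={1,2} pick 2 [2->2 ok]
  5: obs=x cand={1,2} pick 2 [2->2 ok]
  6: obs=y cand={0} pick 0 [2->0 ok]
  7: obs=x cand={1,2} pick 1 [0->1 ok]
  8: obs=x cand={1,2} pick 1 [1->1 ok]
  9: obs=x cand={1,2} pick 1 [1->1 ok]
  10: obs=x cand={1,2} pick 2 [1->2 ok]
  11: obs=x cand={1,2} pick 2 [2->2 ok]
  12: obs=x cand={1,2} pick 2 [2->2 ok]
  13: obs=y cand={0} pick 0 [2->0 ok]
  14: obs=x cand={1,2} pick 1 [0->1 ok]
  15: obs=x cand={1,2} pick 1 [1->1 ok]
  16: obs=x cand={1,2} pick 2 [1->2 ok]
  17: obs=y cand={0} pick 0 [2->0 ok]
  18: obs=x cand={1,2} pick 1 [0->1 ok]
  19: obs=x cand={1,2} pick 2 [1->2 ok]
  20: obs=y cand={0} pick 0 [2->0 ok]
  21: obs=y cand={0} pick 0 [0->0 ok]
  22: obs=x cand={1,2} pick 1 [0->1 ok]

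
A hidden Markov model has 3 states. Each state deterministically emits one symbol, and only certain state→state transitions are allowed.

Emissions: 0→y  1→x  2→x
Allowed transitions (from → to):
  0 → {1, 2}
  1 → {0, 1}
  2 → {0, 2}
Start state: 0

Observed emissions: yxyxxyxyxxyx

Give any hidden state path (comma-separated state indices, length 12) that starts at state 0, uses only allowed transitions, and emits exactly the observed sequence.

0,2,0,1,1,0,1,0,1,1,0,2

  pos 0: y in {0}, choose 0; start
  pos 1: x in {1,2}, choose 2; 0->2 ok
  pos 2: y in {0}, choose 0; 2->0 ok
  pos 3: x in {1,2}, choose 1; 0->1 ok
  pos 4: x in {1,2}, choose 1; 1->1 ok
  pos 5: y in {0}, choose 0; 1->0 ok
  pos 6: x in {1,2}, choose 1; 0->1 ok
  pos 7: y in {0}, choose 0; 1->0 ok
  pos 8: x in {1,2}, choose 1; 0->1 ok
  pos 9: x in {1,2}, choose 1; 1->1 ok
  pos 10: y in {0}, choose 0; 1->0 ok
  pos 11: x in {1,2}, choose 2; 0->2 ok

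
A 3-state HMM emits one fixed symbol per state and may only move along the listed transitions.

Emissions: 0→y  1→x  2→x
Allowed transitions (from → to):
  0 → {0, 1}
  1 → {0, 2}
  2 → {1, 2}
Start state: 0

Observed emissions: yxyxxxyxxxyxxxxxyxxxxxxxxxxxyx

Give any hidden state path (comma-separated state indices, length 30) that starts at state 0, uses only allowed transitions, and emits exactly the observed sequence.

0,1,0,1,2,1,0,1,2,1,0,1,2,1,2,1,0,1,2,2,2,2,1,2,1,2,2,1,0,1

  t0 'y' -> {0}, take 0 (start)
  t1 'x' -> {1,2}, take 1 (0->1 ok)
  t2 'y' -> {0}, take 0 (1->0 ok)
  t3 'x' -> {1,2}, take 1 (0->1 ok)
  t4 'x' -> {1,2}, take 2 (1->2 ok)
  t5 'x' -> {1,2}, take 1 (2->1 ok)
  t6 'y' -> {0}, take 0 (1->0 ok)
  t7 'x' -> {1,2}, take 1 (0->1 ok)
  t8 'x' -> {1,2}, take 2 (1->2 ok)
  t9 'x' -> {1,2}, take 1 (2->1 ok)
  t10 'y' -> {0}, take 0 (1->0 ok)
  t11 'x' -> {1,2}, take 1 (0->1 ok)
  t12 'x' -> {1,2}, take 2 (1->2 ok)
  t13 'x' -> {1,2}, take 1 (2->1 ok)
  t14 'x' -> {1,2}, take 2 (1->2 ok)
  t15 'x' -> {1,2}, take 1 (2->1 ok)
  t16 'y' -> {0}, take 0 (1->0 ok)
  t17 'x' -> {1,2}, take 1 (0->1 ok)
  t18 'x' -> {1,2}, take 2 (1->2 ok)
  t19 'x' -> {1,2}, take 2 (2->2 ok)
  t20 'x' -> {1,2}, take 2 (2->2 ok)
  t21 'x' -> {1,2}, take 2 (2->2 ok)
  t22 'x' -> {1,2}, take 1 (2->1 ok)
  t23 'x' -> {1,2}, take 2 (1->2 ok)
  t24 'x' -> {1,2}, take 1 (2->1 ok)
  t25 'x' -> {1,2}, take 2 (1->2 ok)
  t26 'x' -> {1,2}, take 2 (2->2 ok)
  t27 'x' -> {1,2}, take 1 (2->1 ok)
  t28 'y' -> {0}, take 0 (1->0 ok)
  t29 'x' -> {1,2}, take 1 (0->1 ok)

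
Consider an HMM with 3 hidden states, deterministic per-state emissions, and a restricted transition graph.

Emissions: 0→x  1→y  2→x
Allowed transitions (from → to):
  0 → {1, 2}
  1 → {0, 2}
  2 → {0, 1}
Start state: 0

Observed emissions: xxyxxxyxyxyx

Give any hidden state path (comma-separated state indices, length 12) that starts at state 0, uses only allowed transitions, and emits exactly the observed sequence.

  [0] x  {0,2}  => 0  start
  [1] x  {0,2}  => 2  0->2 ok
  [2] y  {1}  => 1  2->1 ok
  [3] x  {0,2}  => 0  1->0 ok
  [4] x  {0,2}  => 2  0->2 ok
  [5] x  {0,2}  => 0  2->0 ok
  [6] y  {1}  => 1  0->1 ok
  [7] x  {0,2}  => 2  1->2 ok
  [8] y  {1}  => 1  2->1 ok
  [9] x  {0,2}  => 2  1->2 ok
  [10] y  {1}  => 1  2->1 ok
  [11] x  {0,2}  => 0  1->0 ok

0,2,1,0,2,0,1,2,1,2,1,0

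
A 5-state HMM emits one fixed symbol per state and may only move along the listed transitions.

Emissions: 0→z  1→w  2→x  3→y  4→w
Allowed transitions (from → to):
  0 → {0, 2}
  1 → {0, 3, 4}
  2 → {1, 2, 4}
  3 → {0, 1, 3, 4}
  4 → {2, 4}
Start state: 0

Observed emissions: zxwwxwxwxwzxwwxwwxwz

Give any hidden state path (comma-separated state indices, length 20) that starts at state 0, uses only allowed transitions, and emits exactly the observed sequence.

  [0] z  {0}  => 0  start
  [1] x  {2}  => 2  0->2 ok
  [2] w  {1,4}  => 4  2->4 ok
  [3] w  {1,4}  => 4  4->4 ok
  [4] x  {2}  => 2  4->2 ok
  [5] w  {1,4}  => 4  2->4 ok
  [6] x  {2}  => 2  4->2 ok
  [7] w  {1,4}  => 4  2->4 ok
  [8] x  {2}  => 2  4->2 ok
  [9] w  {1,4}  => 1  2->1 ok
  [10] z  {0}  => 0  1->0 ok
  [11] x  {2}  => 2  0->2 ok
  [12] w  {1,4}  => 4  2->4 ok
  [13] w  {1,4}  => 4  4->4 ok
  [14] x  {2}  => 2  4->2 ok
  [15] w  {1,4}  => 1  2->1 ok
  [16] w  {1,4}  => 4  1->4 ok
  [17] x  {2}  => 2  4->2 ok
  [18] w  {1,4}  => 1  2->1 ok
  [19] z  {0}  => 0  1->0 ok

0,2,4,4,2,4,2,4,2,1,0,2,4,4,2,1,4,2,1,0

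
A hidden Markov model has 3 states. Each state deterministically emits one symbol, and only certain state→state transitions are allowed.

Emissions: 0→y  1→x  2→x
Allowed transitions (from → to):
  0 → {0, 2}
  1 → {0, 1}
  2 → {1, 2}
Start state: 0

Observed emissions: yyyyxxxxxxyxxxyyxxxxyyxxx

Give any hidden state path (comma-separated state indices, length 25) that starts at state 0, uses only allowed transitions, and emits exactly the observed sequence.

0,0,0,0,2,2,2,2,2,1,0,2,2,1,0,0,2,1,1,1,0,0,2,1,1

  [0] y  {0}  => 0  start
  [1] y  {0}  => 0  0->0 ok
  [2] y  {0}  => 0  0->0 ok
  [3] y  {0}  => 0  0->0 ok
  [4] x  {1,2}  => 2  0->2 ok
  [5] x  {1,2}  => 2  2->2 ok
  [6] x  {1,2}  => 2  2->2 ok
  [7] x  {1,2}  => 2  2->2 ok
  [8] x  {1,2}  => 2  2->2 ok
  [9] x  {1,2}  => 1  2->1 ok
  [10] y  {0}  => 0  1->0 ok
  [11] x  {1,2}  => 2  0->2 ok
  [12] x  {1,2}  => 2  2->2 ok
  [13] x  {1,2}  => 1  2->1 ok
  [14] y  {0}  => 0  1->0 ok
  [15] y  {0}  => 0  0->0 ok
  [16] x  {1,2}  => 2  0->2 ok
  [17] x  {1,2}  => 1  2->1 ok
  [18] x  {1,2}  => 1  1->1 ok
  [19] x  {1,2}  => 1  1->1 ok
  [20] y  {0}  => 0  1->0 ok
  [21] y  {0}  => 0  0->0 ok
  [22] x  {1,2}  => 2  0->2 ok
  [23] x  {1,2}  => 1  2->1 ok
  [24] x  {1,2}  => 1  1->1 ok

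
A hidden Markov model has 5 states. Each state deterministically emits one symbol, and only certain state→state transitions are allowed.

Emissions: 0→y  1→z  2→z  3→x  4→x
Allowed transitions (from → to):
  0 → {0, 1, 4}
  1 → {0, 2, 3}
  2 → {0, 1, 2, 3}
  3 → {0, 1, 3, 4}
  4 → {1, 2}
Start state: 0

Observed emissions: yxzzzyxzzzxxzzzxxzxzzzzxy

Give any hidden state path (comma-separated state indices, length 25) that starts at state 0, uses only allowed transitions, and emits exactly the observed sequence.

  t0 'y' -> {0}, take 0 (start)
  t1 'x' -> {3,4}, take 4 (0->4 ok)
  t2 'z' -> {1,2}, take 2 (4->2 ok)
  t3 'z' -> {1,2}, take 1 (2->1 ok)
  t4 'z' -> {1,2}, take 2 (1->2 ok)
  t5 'y' -> {0}, take 0 (2->0 ok)
  t6 'x' -> {3,4}, take 4 (0->4 ok)
  t7 'z' -> {1,2}, take 2 (4->2 ok)
  t8 'z' -> {1,2}, take 2 (2->2 ok)
  t9 'z' -> {1,2}, take 1 (2->1 ok)
  t10 'x' -> {3,4}, take 3 (1->3 ok)
  t11 'x' -> {3,4}, take 4 (3->4 ok)
  t12 'z' -> {1,2}, take 1 (4->1 ok)
  t13 'z' -> {1,2}, take 2 (1->2 ok)
  t14 'z' -> {1,2}, take 2 (2->2 ok)
  t15 'x' -> {3,4}, take 3 (2->3 ok)
  t16 'x' -> {3,4}, take 4 (3->4 ok)
  t17 'z' -> {1,2}, take 1 (4->1 ok)
  t18 'x' -> {3,4}, take 3 (1->3 ok)
  t19 'z' -> {1,2}, take 1 (3->1 ok)
  t20 'z' -> {1,2}, take 2 (1->2 ok)
  t21 'z' -> {1,2}, take 1 (2->1 ok)
  t22 'z' -> {1,2}, take 2 (1->2 ok)
  t23 'x' -> {3,4}, take 3 (2->3 ok)
  t24 'y' -> {0}, take 0 (3->0 ok)

0,4,2,1,2,0,4,2,2,1,3,4,1,2,2,3,4,1,3,1,2,1,2,3,0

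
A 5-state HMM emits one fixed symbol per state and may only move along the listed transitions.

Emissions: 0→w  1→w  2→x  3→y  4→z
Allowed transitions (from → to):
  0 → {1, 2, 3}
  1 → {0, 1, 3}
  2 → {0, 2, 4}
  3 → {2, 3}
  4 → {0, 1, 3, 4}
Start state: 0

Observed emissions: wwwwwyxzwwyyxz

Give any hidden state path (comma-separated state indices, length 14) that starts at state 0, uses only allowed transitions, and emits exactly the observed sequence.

  0: obs=w cand={0,1} pick 0 [start]
  1: obs=w cand={0,1} pick 1 [0->1 ok]
  2: obs=w cand={0,1} pick 0 [1->0 ok]
  3: obs=w cand={0,1} pick 1 [0->1 ok]
  4: obs=w cand={0,1} pick 1 [1->1 ok]
  5: obs=y cand={3} pick 3 [1->3 ok]
  6: obs=x cand={2} pick 2 [3->2 ok]
  7: obs=z cand={4} pick 4 [2->4 ok]
  8: obs=w cand={0,1} pick 1 [4->1 ok]
  9: obs=w cand={0,1} pick 0 [1->0 ok]
  10: obs=y cand={3} pick 3 [0->3 ok]
  11: obs=y cand={3} pick 3 [3->3 ok]
  12: obs=x cand={2} pick 2 [3->2 ok]
  13: obs=z cand={4} pick 4 [2->4 ok]

0,1,0,1,1,3,2,4,1,0,3,3,2,4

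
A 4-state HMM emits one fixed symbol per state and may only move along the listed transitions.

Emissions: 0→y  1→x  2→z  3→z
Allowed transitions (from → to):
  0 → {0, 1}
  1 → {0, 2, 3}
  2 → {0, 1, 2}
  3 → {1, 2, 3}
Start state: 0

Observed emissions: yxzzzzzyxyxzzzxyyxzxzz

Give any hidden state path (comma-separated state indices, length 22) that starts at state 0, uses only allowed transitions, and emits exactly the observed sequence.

  [0] y  {0}  => 0  start
  [1] x  {1}  => 1  0->1 ok
  [2] z  {2,3}  => 3  1->3 ok
  [3] z  {2,3}  => 2  3->2 ok
  [4] z  {2,3}  => 2  2->2 ok
  [5] z  {2,3}  => 2  2->2 ok
  [6] z  {2,3}  => 2  2->2 ok
  [7] y  {0}  => 0  2->0 ok
  [8] x  {1}  => 1  0->1 ok
  [9] y  {0}  => 0  1->0 ok
  [10] x  {1}  => 1  0->1 ok
  [11] z  {2,3}  => 3  1->3 ok
  [12] z  {2,3}  => 2  3->2 ok
  [13] z  {2,3}  => 2  2->2 ok
  [14] x  {1}  => 1  2->1 ok
  [15] y  {0}  => 0  1->0 ok
  [16] y  {0}  => 0  0->0 ok
  [17] x  {1}  => 1  0->1 ok
  [18] z  {2,3}  => 3  1->3 ok
  [19] x  {1}  => 1  3->1 ok
  [20] z  {2,3}  => 3  1->3 ok
  [21] z  {2,3}  => 2  3->2 ok

0,1,3,2,2,2,2,0,1,0,1,3,2,2,1,0,0,1,3,1,3,2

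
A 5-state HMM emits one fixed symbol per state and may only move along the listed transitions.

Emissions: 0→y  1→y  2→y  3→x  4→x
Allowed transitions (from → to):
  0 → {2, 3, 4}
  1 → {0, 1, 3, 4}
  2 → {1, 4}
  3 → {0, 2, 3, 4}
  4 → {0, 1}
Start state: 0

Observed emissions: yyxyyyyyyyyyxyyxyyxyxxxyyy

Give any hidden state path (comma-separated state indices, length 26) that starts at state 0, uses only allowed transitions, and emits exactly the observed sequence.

  0: obs=y cand={0,1,2} pick 0 [start]
  1: obs=y cand={0,1,2} pick 2 [0->2 ok]
  2: obs=x cand={3,4} pick 4 [2->4 ok]
  3: obs=y cand={0,1,2} pick 0 [4->0 ok]
  4: obs=y cand={0,1,2} pick 2 [0->2 ok]
  5: obs=y cand={0,1,2} pick 1 [2->1 ok]
  6: obs=y cand={0,1,2} pick 1 [1->1 ok]
  7: obs=y cand={0,1,2} pick 1 [1->1 ok]
  8: obs=y cand={0,1,2} pick 0 [1->0 ok]
  9: obs=y cand={0,1,2} pick 2 [0->2 ok]
  10: obs=y cand={0,1,2} pick 1 [2->1 ok]
  11: obs=y cand={0,1,2} pick 1 [1->1 ok]
  12: obs=x cand={3,4} pick 4 [1->4 ok]
  13: obs=y cand={0,1,2} pick 0 [4->0 ok]
  14: obs=y cand={0,1,2} pick 2 [0->2 ok]
  15: obs=x cand={3,4} pick 4 [2->4 ok]
  16: obs=y cand={0,1,2} pick 0 [4->0 ok]
  17: obs=y cand={0,1,2} pick 2 [0->2 ok]
  18: obs=x cand={3,4} pick 4 [2->4 ok]
  19: obs=y cand={0,1,2} pick 0 [4->0 ok]
  20: obs=x cand={3,4} pick 3 [0->3 ok]
  21: obs=x cand={3,4} pick 3 [3->3 ok]
  22: obs=x cand={3,4} pick 3 [3->3 ok]
  23: obs=y cand={0,1,2} pick 0 [3->0 ok]
  24: obs=y cand={0,1,2} pick 2 [0->2 ok]
  25: obs=y cand={0,1,2} pick 1 [2->1 ok]

0,2,4,0,2,1,1,1,0,2,1,1,4,0,2,4,0,2,4,0,3,3,3,0,2,1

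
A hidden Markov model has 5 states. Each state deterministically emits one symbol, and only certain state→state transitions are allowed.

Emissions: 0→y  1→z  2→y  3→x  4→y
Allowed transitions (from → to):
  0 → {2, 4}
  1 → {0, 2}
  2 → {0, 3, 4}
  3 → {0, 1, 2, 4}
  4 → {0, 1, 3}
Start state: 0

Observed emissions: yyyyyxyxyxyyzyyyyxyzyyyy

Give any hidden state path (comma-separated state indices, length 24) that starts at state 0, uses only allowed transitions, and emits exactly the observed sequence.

  pos 0: y in {0,2,4}, choose 0; start
  pos 1: y in {0,2,4}, choose 2; 0->2 ok
  pos 2: y in {0,2,4}, choose 0; 2->0 ok
  pos 3: y in {0,2,4}, choose 2; 0->2 ok
  pos 4: y in {0,2,4}, choose 4; 2->4 ok
  pos 5: x in {3}, choose 3; 4->3 ok
  pos 6: y in {0,2,4}, choose 2; 3->2 ok
  pos 7: x in {3}, choose 3; 2->3 ok
  pos 8: y in {0,2,4}, choose 4; 3->4 ok
  pos 9: x in {3}, choose 3; 4->3 ok
  pos 10: y in {0,2,4}, choose 2; 3->2 ok
  pos 11: y in {0,2,4}, choose 4; 2->4 ok
  pos 12: z in {1}, choose 1; 4->1 ok
  pos 13: y in {0,2,4}, choose 2; 1->2 ok
  pos 14: y in {0,2,4}, choose 0; 2->0 ok
  pos 15: y in {0,2,4}, choose 2; 0->2 ok
  pos 16: y in {0,2,4}, choose 4; 2->4 ok
  pos 17: x in {3}, choose 3; 4->3 ok
  pos 18: y in {0,2,4}, choose 4; 3->4 ok
  pos 19: z in {1}, choose 1; 4->1 ok
  pos 20: y in {0,2,4}, choose 0; 1->0 ok
  pos 21: y in {0,2,4}, choose 2; 0->2 ok
  pos 22: y in {0,2,4}, choose 0; 2->0 ok
  pos 23: y in {0,2,4}, choose 4; 0->4 ok

0,2,0,2,4,3,2,3,4,3,2,4,1,2,0,2,4,3,4,1,0,2,0,4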